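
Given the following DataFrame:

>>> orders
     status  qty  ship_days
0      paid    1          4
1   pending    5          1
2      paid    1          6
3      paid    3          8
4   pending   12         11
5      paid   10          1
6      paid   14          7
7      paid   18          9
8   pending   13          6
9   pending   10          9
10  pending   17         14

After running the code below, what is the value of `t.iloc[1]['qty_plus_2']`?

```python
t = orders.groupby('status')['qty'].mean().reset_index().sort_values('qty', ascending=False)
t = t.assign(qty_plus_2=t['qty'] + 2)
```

group by status, mean of qty:
status
paid        7.833333
pending    11.400000
Name: qty, dtype: float64
reset_index():
    status        qty
0     paid   7.833333
1  pending  11.400000
sort by qty descending:
    status        qty
1  pending  11.400000
0     paid   7.833333
add column qty_plus_2 = t['qty'] + 2:
    status        qty  qty_plus_2
1  pending  11.400000   13.400000
0     paid   7.833333    9.833333

9.83333333333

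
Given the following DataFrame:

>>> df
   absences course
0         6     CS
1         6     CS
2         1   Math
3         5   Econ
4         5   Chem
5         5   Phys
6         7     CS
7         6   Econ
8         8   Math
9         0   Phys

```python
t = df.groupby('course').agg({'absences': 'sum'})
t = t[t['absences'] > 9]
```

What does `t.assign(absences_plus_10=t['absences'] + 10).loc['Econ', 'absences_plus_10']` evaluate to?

group by course, sum of absences:
        absences
course          
CS            19
Chem           5
Econ          11
Math           9
Phys           5
filter rows where absences > 9:
        absences
course          
CS            19
Econ          11
add column absences_plus_10 = t['absences'] + 10:
        absences  absences_plus_10
course                            
CS            19                29
Econ          11                21

21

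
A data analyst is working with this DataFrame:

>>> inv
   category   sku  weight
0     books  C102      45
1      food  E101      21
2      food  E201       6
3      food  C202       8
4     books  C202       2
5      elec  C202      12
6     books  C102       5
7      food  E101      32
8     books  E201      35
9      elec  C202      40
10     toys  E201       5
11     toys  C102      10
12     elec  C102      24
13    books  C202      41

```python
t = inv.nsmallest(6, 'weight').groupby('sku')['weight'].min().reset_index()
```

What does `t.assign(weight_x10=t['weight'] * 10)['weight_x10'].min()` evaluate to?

take 6 rows with smallest weight:
   category   sku  weight
4     books  C202       2
6     books  C102       5
10     toys  E201       5
2      food  E201       6
3      food  C202       8
11     toys  C102      10
group by sku, min of weight:
sku
C102    5
C202    2
E201    5
Name: weight, dtype: int64
reset_index():
    sku  weight
0  C102       5
1  C202       2
2  E201       5
add column weight_x10 = t['weight'] * 10:
    sku  weight  weight_x10
0  C102       5          50
1  C202       2          20
2  E201       5          50
Reading off the min of column 'weight_x10', we get 20.

20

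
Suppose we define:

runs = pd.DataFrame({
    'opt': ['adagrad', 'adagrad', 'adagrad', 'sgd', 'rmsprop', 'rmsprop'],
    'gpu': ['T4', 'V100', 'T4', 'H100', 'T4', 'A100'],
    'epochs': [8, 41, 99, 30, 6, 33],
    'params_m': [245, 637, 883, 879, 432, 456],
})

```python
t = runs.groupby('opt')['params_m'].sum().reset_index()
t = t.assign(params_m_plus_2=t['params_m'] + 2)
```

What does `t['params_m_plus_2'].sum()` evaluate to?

group by opt, sum of params_m:
opt
adagrad    1765
rmsprop     888
sgd         879
Name: params_m, dtype: int64
reset_index():
       opt  params_m
0  adagrad      1765
1  rmsprop       888
2      sgd       879
add column params_m_plus_2 = t['params_m'] + 2:
       opt  params_m  params_m_plus_2
0  adagrad      1765             1767
1  rmsprop       888              890
2      sgd       879              881
Taking the sum of column 'params_m_plus_2' gives 3538.

3538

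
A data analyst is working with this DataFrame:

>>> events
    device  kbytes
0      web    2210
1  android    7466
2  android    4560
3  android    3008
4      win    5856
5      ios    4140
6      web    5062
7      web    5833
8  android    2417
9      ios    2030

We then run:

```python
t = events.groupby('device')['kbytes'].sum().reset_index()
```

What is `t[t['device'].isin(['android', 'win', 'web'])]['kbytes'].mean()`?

12137.3333333

group by device, sum of kbytes:
device
android    17451
ios         6170
web        13105
win         5856
Name: kbytes, dtype: int64
reset_index():
    device  kbytes
0  android   17451
1      ios    6170
2      web   13105
3      win    5856
filter rows where device in ['android', 'win', 'web']:
    device  kbytes
0  android   17451
2      web   13105
3      win    5856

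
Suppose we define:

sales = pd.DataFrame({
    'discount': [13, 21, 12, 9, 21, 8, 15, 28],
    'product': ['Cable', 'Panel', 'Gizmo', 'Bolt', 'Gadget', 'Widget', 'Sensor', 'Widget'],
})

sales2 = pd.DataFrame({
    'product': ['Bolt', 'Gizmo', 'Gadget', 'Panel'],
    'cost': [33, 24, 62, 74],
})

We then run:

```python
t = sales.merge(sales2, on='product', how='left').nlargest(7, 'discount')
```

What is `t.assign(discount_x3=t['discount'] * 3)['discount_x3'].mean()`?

51.0

merge on 'product' (how='left') → 8 rows:
   discount product  cost
0        13   Cable   NaN
1        21   Panel  74.0
2        12   Gizmo  24.0
3         9    Bolt  33.0
4        21  Gadget  62.0
5         8  Widget   NaN
6        15  Sensor   NaN
7        28  Widget   NaN
take 7 rows with largest discount:
   discount product  cost
7        28  Widget   NaN
1        21   Panel  74.0
4        21  Gadget  62.0
6        15  Sensor   NaN
0        13   Cable   NaN
2        12   Gizmo  24.0
3         9    Bolt  33.0
add column discount_x3 = t['discount'] * 3:
   discount product  cost  discount_x3
7        28  Widget   NaN           84
1        21   Panel  74.0           63
4        21  Gadget  62.0           63
6        15  Sensor   NaN           45
0        13   Cable   NaN           39
2        12   Gizmo  24.0           36
3         9    Bolt  33.0           27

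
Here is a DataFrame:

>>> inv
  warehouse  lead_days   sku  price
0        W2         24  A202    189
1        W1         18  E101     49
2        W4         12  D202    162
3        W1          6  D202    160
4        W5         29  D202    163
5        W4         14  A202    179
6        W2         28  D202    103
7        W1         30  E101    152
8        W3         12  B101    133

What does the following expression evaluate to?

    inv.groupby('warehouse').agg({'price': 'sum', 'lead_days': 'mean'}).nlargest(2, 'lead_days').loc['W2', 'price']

292

group by warehouse: sum(price), mean(lead_days):
           price  lead_days
warehouse                  
W1           361       18.0
W2           292       26.0
W3           133       12.0
W4           341       13.0
W5           163       29.0
take 2 rows with largest lead_days:
           price  lead_days
warehouse                  
W5           163       29.0
W2           292       26.0
value at row 'W2', column 'price' → 292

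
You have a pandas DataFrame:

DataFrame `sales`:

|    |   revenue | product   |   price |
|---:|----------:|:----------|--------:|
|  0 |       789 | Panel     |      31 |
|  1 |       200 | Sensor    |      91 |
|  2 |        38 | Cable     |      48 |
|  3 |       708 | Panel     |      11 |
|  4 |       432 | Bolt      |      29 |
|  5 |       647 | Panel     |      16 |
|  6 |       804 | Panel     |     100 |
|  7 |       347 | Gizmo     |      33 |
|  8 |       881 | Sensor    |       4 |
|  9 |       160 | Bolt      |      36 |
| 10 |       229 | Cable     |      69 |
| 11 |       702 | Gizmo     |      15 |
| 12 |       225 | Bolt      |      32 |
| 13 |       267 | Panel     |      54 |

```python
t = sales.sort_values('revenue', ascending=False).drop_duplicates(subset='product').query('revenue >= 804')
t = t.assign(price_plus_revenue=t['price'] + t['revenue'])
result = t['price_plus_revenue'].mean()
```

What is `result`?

sort by revenue descending:
    revenue product  price
8       881  Sensor      4
6       804   Panel    100
0       789   Panel     31
3       708   Panel     11
11      702   Gizmo     15
5       647   Panel     16
4       432    Bolt     29
7       347   Gizmo     33
13      267   Panel     54
10      229   Cable     69
12      225    Bolt     32
1       200  Sensor     91
9       160    Bolt     36
2        38   Cable     48
drop duplicate product (keep=first):
    revenue product  price
8       881  Sensor      4
6       804   Panel    100
11      702   Gizmo     15
4       432    Bolt     29
10      229   Cable     69
filter rows where revenue >= 804:
   revenue product  price
8      881  Sensor      4
6      804   Panel    100
add column price_plus_revenue = t['price'] + t['revenue']:
   revenue product  price  price_plus_revenue
8      881  Sensor      4                 885
6      804   Panel    100                 904
Hence 894.5.

894.5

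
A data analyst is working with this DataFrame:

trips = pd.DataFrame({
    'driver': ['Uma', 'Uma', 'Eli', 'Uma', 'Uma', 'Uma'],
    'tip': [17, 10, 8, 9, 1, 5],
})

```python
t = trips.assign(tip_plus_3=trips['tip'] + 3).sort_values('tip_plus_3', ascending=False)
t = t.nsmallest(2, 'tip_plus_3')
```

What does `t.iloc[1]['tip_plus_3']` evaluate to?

8

add column tip_plus_3 = trips['tip'] + 3:
  driver  tip  tip_plus_3
0    Uma   17          20
1    Uma   10          13
2    Eli    8          11
3    Uma    9          12
4    Uma    1           4
5    Uma    5           8
sort by tip_plus_3 descending:
  driver  tip  tip_plus_3
0    Uma   17          20
1    Uma   10          13
3    Uma    9          12
2    Eli    8          11
5    Uma    5           8
4    Uma    1           4
take 2 rows with smallest tip_plus_3:
  driver  tip  tip_plus_3
4    Uma    1           4
5    Uma    5           8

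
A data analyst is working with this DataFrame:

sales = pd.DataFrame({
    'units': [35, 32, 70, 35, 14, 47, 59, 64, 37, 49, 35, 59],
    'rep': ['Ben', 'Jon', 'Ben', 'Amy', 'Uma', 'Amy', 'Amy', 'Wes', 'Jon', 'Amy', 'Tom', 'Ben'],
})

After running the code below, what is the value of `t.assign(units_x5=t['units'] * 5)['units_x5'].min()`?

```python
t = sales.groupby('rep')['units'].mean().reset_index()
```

70.0

group by rep, mean of units:
rep
Amy    47.500000
Ben    54.666667
Jon    34.500000
Tom    35.000000
Uma    14.000000
Wes    64.000000
Name: units, dtype: float64
reset_index():
   rep      units
0  Amy  47.500000
1  Ben  54.666667
2  Jon  34.500000
3  Tom  35.000000
4  Uma  14.000000
5  Wes  64.000000
add column units_x5 = t['units'] * 5:
   rep      units    units_x5
0  Amy  47.500000  237.500000
1  Ben  54.666667  273.333333
2  Jon  34.500000  172.500000
3  Tom  35.000000  175.000000
4  Uma  14.000000   70.000000
5  Wes  64.000000  320.000000
So min() = 70.0.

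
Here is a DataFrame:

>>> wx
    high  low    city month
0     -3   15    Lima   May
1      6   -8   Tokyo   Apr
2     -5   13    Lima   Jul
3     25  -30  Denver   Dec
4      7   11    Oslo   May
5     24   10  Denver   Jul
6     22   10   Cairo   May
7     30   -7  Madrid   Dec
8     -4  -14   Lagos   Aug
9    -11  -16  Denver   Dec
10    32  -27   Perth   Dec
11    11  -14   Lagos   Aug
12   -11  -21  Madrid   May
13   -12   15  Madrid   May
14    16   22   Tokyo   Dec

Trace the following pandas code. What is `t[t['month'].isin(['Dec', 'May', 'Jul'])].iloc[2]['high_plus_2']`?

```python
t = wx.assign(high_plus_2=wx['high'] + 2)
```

27

add column high_plus_2 = wx['high'] + 2:
    high  low    city month  high_plus_2
0     -3   15    Lima   May           -1
1      6   -8   Tokyo   Apr            8
2     -5   13    Lima   Jul           -3
3     25  -30  Denver   Dec           27
4      7   11    Oslo   May            9
5     24   10  Denver   Jul           26
6     22   10   Cairo   May           24
7     30   -7  Madrid   Dec           32
8     -4  -14   Lagos   Aug           -2
9    -11  -16  Denver   Dec           -9
10    32  -27   Perth   Dec           34
11    11  -14   Lagos   Aug           13
12   -11  -21  Madrid   May           -9
13   -12   15  Madrid   May          -10
14    16   22   Tokyo   Dec           18
filter rows where month in ['Dec', 'May', 'Jul']:
    high  low    city month  high_plus_2
0     -3   15    Lima   May           -1
2     -5   13    Lima   Jul           -3
3     25  -30  Denver   Dec           27
4      7   11    Oslo   May            9
5     24   10  Denver   Jul           26
6     22   10   Cairo   May           24
7     30   -7  Madrid   Dec           32
9    -11  -16  Denver   Dec           -9
10    32  -27   Perth   Dec           34
12   -11  -21  Madrid   May           -9
13   -12   15  Madrid   May          -10
14    16   22   Tokyo   Dec           18
Then the value at position 2, column 'high_plus_2': 27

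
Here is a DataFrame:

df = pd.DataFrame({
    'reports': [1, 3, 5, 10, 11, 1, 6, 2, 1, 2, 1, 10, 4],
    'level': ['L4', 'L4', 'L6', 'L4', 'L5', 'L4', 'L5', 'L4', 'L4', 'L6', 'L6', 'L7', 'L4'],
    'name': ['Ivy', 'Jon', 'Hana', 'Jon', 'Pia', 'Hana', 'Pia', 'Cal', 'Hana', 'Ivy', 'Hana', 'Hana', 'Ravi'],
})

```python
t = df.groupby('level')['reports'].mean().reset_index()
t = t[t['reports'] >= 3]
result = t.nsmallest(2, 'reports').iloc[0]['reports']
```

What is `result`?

group by level, mean of reports:
level
L4     3.142857
L5     8.500000
L6     2.666667
L7    10.000000
Name: reports, dtype: float64
reset_index():
  level    reports
0    L4   3.142857
1    L5   8.500000
2    L6   2.666667
3    L7  10.000000
filter rows where reports >= 3:
  level    reports
0    L4   3.142857
1    L5   8.500000
3    L7  10.000000
take 2 rows with smallest reports:
  level   reports
0    L4  3.142857
1    L5  8.500000

3.14285714286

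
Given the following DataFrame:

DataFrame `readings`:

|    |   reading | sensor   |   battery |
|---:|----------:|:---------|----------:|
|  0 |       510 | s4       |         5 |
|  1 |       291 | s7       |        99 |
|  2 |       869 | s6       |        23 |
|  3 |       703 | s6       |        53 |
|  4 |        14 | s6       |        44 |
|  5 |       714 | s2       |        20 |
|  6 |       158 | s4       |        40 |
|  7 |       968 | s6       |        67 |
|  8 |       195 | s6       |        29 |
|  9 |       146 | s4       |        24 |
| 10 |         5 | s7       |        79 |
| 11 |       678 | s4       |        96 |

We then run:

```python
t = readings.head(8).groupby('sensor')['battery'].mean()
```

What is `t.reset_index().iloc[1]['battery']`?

22.5

take first 8 rows:
   reading sensor  battery
0      510     s4        5
1      291     s7       99
2      869     s6       23
3      703     s6       53
4       14     s6       44
5      714     s2       20
6      158     s4       40
7      968     s6       67
group by sensor, mean of battery:
sensor
s2    20.00
s4    22.50
s6    46.75
s7    99.00
Name: battery, dtype: float64
reset_index():
  sensor  battery
0     s2    20.00
1     s4    22.50
2     s6    46.75
3     s7    99.00
value at position 1, column 'battery' → 22.5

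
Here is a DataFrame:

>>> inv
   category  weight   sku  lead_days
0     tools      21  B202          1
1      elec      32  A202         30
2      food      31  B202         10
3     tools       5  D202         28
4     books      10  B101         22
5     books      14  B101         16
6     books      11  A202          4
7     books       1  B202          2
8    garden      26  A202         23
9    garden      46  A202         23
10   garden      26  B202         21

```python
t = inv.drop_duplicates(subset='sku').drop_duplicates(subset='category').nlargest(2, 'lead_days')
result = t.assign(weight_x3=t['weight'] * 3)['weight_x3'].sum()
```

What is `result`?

126

drop duplicate sku (keep=first):
  category  weight   sku  lead_days
0    tools      21  B202          1
1     elec      32  A202         30
3    tools       5  D202         28
4    books      10  B101         22
drop duplicate category (keep=first):
  category  weight   sku  lead_days
0    tools      21  B202          1
1     elec      32  A202         30
4    books      10  B101         22
take 2 rows with largest lead_days:
  category  weight   sku  lead_days
1     elec      32  A202         30
4    books      10  B101         22
add column weight_x3 = t['weight'] * 3:
  category  weight   sku  lead_days  weight_x3
1     elec      32  A202         30         96
4    books      10  B101         22         30
Reading off the sum of column 'weight_x3', we get 126.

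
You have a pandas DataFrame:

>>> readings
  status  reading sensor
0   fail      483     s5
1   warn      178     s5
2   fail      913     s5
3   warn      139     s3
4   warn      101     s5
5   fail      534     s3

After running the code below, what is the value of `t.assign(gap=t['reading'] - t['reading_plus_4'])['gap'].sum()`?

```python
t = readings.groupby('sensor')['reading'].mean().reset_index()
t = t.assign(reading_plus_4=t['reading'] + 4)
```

group by sensor, mean of reading:
sensor
s3    336.50
s5    418.75
Name: reading, dtype: float64
reset_index():
  sensor  reading
0     s3   336.50
1     s5   418.75
add column reading_plus_4 = t['reading'] + 4:
  sensor  reading  reading_plus_4
0     s3   336.50          340.50
1     s5   418.75          422.75
add column gap = t['reading'] - t['reading_plus_4']:
  sensor  reading  reading_plus_4  gap
0     s3   336.50          340.50 -4.0
1     s5   418.75          422.75 -4.0
Finally, sum of column 'gap' = -8.0.

-8.0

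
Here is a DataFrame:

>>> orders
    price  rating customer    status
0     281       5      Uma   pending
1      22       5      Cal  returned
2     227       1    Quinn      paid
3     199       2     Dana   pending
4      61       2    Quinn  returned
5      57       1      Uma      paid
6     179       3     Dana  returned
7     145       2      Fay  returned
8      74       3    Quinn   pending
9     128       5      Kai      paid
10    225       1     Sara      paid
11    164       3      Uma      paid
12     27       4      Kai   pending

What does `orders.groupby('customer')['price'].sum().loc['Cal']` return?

group by customer, sum of price:
customer
Cal       22
Dana     378
Fay      145
Kai      155
Quinn    362
Sara     225
Uma      502
Name: price, dtype: int64
Taking the value at index 'Cal' gives 22.

22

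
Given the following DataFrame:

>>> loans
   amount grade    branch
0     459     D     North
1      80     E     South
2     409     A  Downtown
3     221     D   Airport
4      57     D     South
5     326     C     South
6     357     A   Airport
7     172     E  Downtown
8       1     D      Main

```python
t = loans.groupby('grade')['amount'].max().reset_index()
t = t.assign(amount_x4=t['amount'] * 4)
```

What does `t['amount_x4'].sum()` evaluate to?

5464

group by grade, max of amount:
grade
A    409
C    326
D    459
E    172
Name: amount, dtype: int64
reset_index():
  grade  amount
0     A     409
1     C     326
2     D     459
3     E     172
add column amount_x4 = t['amount'] * 4:
  grade  amount  amount_x4
0     A     409       1636
1     C     326       1304
2     D     459       1836
3     E     172        688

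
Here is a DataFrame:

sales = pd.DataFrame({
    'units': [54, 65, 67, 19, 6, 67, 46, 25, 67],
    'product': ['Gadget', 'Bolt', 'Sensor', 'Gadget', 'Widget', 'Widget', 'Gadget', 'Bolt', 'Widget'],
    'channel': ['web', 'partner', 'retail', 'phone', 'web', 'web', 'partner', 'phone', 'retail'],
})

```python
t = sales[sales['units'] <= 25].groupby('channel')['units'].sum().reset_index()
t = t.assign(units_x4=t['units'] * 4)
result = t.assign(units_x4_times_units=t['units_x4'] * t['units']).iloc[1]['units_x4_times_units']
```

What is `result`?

144

filter rows where units <= 25:
   units product channel
3     19  Gadget   phone
4      6  Widget     web
7     25    Bolt   phone
group by channel, sum of units:
channel
phone    44
web       6
Name: units, dtype: int64
reset_index():
  channel  units
0   phone     44
1     web      6
add column units_x4 = t['units'] * 4:
  channel  units  units_x4
0   phone     44       176
1     web      6        24
add column units_x4_times_units = t['units_x4'] * t['units']:
  channel  units  units_x4  units_x4_times_units
0   phone     44       176                  7744
1     web      6        24                   144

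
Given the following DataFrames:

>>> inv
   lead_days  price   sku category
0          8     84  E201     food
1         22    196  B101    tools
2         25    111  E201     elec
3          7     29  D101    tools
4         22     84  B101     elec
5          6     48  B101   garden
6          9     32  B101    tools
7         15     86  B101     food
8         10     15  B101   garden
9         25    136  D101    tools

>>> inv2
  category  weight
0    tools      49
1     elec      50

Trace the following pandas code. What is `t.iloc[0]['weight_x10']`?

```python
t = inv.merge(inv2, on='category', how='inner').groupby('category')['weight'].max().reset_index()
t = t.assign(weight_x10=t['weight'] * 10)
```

500

merge on 'category' (how='inner') → 6 rows:
   lead_days  price   sku category  weight
0         22    196  B101    tools      49
1         25    111  E201     elec      50
2          7     29  D101    tools      49
3         22     84  B101     elec      50
4          9     32  B101    tools      49
5         25    136  D101    tools      49
group by category, max of weight:
category
elec     50
tools    49
Name: weight, dtype: int64
reset_index():
  category  weight
0     elec      50
1    tools      49
add column weight_x10 = t['weight'] * 10:
  category  weight  weight_x10
0     elec      50         500
1    tools      49         490
The value at position 0, column 'weight_x10' is 500.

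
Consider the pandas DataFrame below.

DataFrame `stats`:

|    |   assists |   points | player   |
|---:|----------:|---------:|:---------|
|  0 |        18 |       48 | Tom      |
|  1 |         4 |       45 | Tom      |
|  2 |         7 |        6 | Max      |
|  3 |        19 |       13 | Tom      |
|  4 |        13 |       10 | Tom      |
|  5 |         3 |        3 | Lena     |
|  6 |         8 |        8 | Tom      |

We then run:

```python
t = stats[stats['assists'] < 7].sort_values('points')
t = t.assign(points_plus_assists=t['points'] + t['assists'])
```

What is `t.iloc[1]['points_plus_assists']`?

filter rows where assists < 7:
   assists  points player
1        4      45    Tom
5        3       3   Lena
sort by points:
   assists  points player
5        3       3   Lena
1        4      45    Tom
add column points_plus_assists = t['points'] + t['assists']:
   assists  points player  points_plus_assists
5        3       3   Lena                    6
1        4      45    Tom                   49
So iloc[1]['points_plus_assists'] = 49.

49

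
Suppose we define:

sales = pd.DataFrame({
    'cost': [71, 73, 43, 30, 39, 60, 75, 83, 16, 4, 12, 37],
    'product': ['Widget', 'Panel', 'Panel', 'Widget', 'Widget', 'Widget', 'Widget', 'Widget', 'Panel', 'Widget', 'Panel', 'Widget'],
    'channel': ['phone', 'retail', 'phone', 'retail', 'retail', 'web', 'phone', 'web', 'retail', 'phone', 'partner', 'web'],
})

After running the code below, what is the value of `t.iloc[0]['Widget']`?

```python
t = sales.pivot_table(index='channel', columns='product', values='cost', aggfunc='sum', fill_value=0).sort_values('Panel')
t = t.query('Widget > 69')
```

pivot: rows=channel, cols=product, sum(cost):
product  Panel  Widget
channel               
partner     12       0
phone       43     150
retail      89      69
web          0     180
sort by Panel:
product  Panel  Widget
channel               
web          0     180
partner     12       0
phone       43     150
retail      89      69
filter rows where Widget > 69:
product  Panel  Widget
channel               
web          0     180
phone       43     150
value at position 0, column 'Widget' → 180

180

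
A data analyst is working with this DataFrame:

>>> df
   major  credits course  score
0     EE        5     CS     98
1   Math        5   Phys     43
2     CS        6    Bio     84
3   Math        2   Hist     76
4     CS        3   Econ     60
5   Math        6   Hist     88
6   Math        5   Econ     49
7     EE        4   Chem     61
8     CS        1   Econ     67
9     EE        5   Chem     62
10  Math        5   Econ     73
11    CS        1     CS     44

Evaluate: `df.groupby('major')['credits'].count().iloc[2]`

group by major, count of credits:
major
CS      4
EE      3
Math    5
Name: credits, dtype: int64
Taking the value at position 2 gives 5.

5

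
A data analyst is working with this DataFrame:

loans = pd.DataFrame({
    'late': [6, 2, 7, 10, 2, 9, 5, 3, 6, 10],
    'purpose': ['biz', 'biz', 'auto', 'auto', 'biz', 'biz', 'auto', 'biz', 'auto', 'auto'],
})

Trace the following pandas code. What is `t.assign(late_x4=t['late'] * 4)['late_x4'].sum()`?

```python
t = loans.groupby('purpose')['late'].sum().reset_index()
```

group by purpose, sum of late:
purpose
auto    38
biz     22
Name: late, dtype: int64
reset_index():
  purpose  late
0    auto    38
1     biz    22
add column late_x4 = t['late'] * 4:
  purpose  late  late_x4
0    auto    38      152
1     biz    22       88

240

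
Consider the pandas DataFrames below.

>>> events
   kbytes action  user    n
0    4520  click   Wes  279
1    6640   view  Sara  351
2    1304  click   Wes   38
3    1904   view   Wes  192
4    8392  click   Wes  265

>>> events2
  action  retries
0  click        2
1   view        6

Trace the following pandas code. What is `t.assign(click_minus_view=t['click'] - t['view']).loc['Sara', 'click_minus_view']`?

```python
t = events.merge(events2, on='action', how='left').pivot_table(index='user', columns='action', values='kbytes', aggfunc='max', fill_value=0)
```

-6640

merge on 'action' (how='left') → 5 rows:
   kbytes action  user    n  retries
0    4520  click   Wes  279        2
1    6640   view  Sara  351        6
2    1304  click   Wes   38        2
3    1904   view   Wes  192        6
4    8392  click   Wes  265        2
pivot: rows=user, cols=action, max(kbytes):
action  click  view
user               
Sara        0  6640
Wes      8392  1904
add column click_minus_view = t['click'] - t['view']:
action  click  view  click_minus_view
user                                 
Sara        0  6640             -6640
Wes      8392  1904              6488
Taking the value at row 'Sara', column 'click_minus_view' gives -6640.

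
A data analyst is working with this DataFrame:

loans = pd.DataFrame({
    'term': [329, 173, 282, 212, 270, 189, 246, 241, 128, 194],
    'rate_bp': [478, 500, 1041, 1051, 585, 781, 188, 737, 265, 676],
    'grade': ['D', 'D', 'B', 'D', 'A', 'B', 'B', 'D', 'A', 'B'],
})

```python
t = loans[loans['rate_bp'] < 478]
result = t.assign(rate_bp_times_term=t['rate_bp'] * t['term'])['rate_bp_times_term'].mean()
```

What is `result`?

filter rows where rate_bp < 478:
   term  rate_bp grade
6   246      188     B
8   128      265     A
add column rate_bp_times_term = t['rate_bp'] * t['term']:
   term  rate_bp grade  rate_bp_times_term
6   246      188     B               46248
8   128      265     A               33920
Taking the mean of column 'rate_bp_times_term' gives 40084.0.

40084.0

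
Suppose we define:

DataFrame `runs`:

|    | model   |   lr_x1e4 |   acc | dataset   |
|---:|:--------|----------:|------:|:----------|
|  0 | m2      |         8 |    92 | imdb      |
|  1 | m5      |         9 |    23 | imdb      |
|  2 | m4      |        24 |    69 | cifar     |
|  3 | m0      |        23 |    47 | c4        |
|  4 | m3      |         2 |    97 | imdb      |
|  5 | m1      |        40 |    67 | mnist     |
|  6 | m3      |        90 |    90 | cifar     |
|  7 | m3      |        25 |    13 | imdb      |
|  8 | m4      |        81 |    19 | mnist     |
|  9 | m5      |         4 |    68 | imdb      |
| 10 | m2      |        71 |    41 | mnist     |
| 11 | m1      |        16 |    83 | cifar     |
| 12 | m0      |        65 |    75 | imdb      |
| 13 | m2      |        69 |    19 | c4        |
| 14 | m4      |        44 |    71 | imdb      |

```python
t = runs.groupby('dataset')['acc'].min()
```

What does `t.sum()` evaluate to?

120

group by dataset, min of acc:
dataset
c4       19
cifar    69
imdb     13
mnist    19
Name: acc, dtype: int64
Taking the sum of the resulting series gives 120.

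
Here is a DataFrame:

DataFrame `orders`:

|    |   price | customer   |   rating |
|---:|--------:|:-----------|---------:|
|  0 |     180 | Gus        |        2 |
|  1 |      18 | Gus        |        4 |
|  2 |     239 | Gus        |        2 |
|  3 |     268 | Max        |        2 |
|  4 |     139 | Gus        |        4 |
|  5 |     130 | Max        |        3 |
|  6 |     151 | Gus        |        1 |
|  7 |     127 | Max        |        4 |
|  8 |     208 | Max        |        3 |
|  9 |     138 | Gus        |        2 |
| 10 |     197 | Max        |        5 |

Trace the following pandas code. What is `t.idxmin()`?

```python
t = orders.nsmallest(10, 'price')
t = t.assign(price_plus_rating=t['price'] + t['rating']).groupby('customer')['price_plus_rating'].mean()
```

take 10 rows with smallest price:
    price customer  rating
1      18      Gus       4
7     127      Max       4
5     130      Max       3
9     138      Gus       2
4     139      Gus       4
6     151      Gus       1
0     180      Gus       2
10    197      Max       5
8     208      Max       3
2     239      Gus       2
add column price_plus_rating = t['price'] + t['rating']:
    price customer  rating  price_plus_rating
1      18      Gus       4                 22
7     127      Max       4                131
5     130      Max       3                133
9     138      Gus       2                140
4     139      Gus       4                143
6     151      Gus       1                152
0     180      Gus       2                182
10    197      Max       5                202
8     208      Max       3                211
2     239      Gus       2                241
group by customer, mean of price_plus_rating:
customer
Gus    146.666667
Max    169.250000
Name: price_plus_rating, dtype: float64
So idxmin() = Gus.

Gus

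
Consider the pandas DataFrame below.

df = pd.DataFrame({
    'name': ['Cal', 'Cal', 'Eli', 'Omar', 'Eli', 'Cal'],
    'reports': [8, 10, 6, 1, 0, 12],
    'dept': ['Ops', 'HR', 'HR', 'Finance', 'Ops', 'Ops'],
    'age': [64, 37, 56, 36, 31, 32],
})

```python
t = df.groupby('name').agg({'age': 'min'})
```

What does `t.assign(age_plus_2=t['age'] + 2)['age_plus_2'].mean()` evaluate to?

35.0

group by name, min of age:
      age
name     
Cal    32
Eli    31
Omar   36
add column age_plus_2 = t['age'] + 2:
      age  age_plus_2
name                 
Cal    32          34
Eli    31          33
Omar   36          38
Reading off the mean of column 'age_plus_2', we get 35.0.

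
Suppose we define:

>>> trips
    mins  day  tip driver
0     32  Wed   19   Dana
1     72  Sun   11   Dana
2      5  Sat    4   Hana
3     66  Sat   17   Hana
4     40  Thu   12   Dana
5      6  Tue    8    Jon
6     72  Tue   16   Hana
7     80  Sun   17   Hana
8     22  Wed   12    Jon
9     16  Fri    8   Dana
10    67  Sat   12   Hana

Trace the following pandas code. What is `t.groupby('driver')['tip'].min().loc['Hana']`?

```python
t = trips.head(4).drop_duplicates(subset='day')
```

4

take first 4 rows:
   mins  day  tip driver
0    32  Wed   19   Dana
1    72  Sun   11   Dana
2     5  Sat    4   Hana
3    66  Sat   17   Hana
drop duplicate day (keep=first):
   mins  day  tip driver
0    32  Wed   19   Dana
1    72  Sun   11   Dana
2     5  Sat    4   Hana
group by driver, min of tip:
driver
Dana    11
Hana     4
Name: tip, dtype: int64
Taking the value at index 'Hana' gives 4.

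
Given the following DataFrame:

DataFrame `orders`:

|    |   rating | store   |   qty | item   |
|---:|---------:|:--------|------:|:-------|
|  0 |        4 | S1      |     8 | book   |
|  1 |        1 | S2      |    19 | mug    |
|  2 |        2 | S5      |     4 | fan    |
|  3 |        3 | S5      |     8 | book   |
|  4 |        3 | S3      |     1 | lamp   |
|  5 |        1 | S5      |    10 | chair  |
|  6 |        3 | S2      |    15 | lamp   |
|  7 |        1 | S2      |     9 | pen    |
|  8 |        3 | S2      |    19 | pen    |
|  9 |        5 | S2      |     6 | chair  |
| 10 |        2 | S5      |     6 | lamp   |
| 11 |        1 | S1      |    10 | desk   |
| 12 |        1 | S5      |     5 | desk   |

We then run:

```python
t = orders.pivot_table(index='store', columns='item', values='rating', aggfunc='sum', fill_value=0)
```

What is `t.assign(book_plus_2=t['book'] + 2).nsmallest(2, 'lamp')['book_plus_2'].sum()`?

pivot: rows=store, cols=item, sum(rating):
item   book  chair  desk  fan  lamp  mug  pen
store                                        
S1        4      0     1    0     0    0    0
S2        0      5     0    0     3    1    4
S3        0      0     0    0     3    0    0
S5        3      1     1    2     2    0    0
add column book_plus_2 = t['book'] + 2:
item   book  chair  desk  fan  lamp  mug  pen  book_plus_2
store                                                     
S1        4      0     1    0     0    0    0            6
S2        0      5     0    0     3    1    4            2
S3        0      0     0    0     3    0    0            2
S5        3      1     1    2     2    0    0            5
take 2 rows with smallest lamp:
item   book  chair  desk  fan  lamp  mug  pen  book_plus_2
store                                                     
S1        4      0     1    0     0    0    0            6
S5        3      1     1    2     2    0    0            5

11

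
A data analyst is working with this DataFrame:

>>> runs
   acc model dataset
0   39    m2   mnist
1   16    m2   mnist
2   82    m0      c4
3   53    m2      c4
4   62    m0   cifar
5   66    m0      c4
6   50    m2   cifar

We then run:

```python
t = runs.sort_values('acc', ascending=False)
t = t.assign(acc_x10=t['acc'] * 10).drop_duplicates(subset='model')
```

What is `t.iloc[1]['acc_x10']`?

530

sort by acc descending:
   acc model dataset
2   82    m0      c4
5   66    m0      c4
4   62    m0   cifar
3   53    m2      c4
6   50    m2   cifar
0   39    m2   mnist
1   16    m2   mnist
add column acc_x10 = t['acc'] * 10:
   acc model dataset  acc_x10
2   82    m0      c4      820
5   66    m0      c4      660
4   62    m0   cifar      620
3   53    m2      c4      530
6   50    m2   cifar      500
0   39    m2   mnist      390
1   16    m2   mnist      160
drop duplicate model (keep=first):
   acc model dataset  acc_x10
2   82    m0      c4      820
3   53    m2      c4      530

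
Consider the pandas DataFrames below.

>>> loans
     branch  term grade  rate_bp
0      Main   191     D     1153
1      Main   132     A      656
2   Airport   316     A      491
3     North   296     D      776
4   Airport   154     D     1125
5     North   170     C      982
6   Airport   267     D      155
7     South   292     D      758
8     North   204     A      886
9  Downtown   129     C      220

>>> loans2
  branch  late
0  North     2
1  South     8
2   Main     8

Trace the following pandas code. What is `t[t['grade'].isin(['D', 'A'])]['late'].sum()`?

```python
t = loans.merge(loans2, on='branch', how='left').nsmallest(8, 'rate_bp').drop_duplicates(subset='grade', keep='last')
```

merge on 'branch' (how='left') → 10 rows:
     branch  term grade  rate_bp  late
0      Main   191     D     1153   8.0
1      Main   132     A      656   8.0
2   Airport   316     A      491   NaN
3     North   296     D      776   2.0
4   Airport   154     D     1125   NaN
5     North   170     C      982   2.0
6   Airport   267     D      155   NaN
7     South   292     D      758   8.0
8     North   204     A      886   2.0
9  Downtown   129     C      220   NaN
take 8 rows with smallest rate_bp:
     branch  term grade  rate_bp  late
6   Airport   267     D      155   NaN
9  Downtown   129     C      220   NaN
2   Airport   316     A      491   NaN
1      Main   132     A      656   8.0
7     South   292     D      758   8.0
3     North   296     D      776   2.0
8     North   204     A      886   2.0
5     North   170     C      982   2.0
drop duplicate grade (keep=last):
  branch  term grade  rate_bp  late
3  North   296     D      776   2.0
8  North   204     A      886   2.0
5  North   170     C      982   2.0
filter rows where grade in ['D', 'A']:
  branch  term grade  rate_bp  late
3  North   296     D      776   2.0
8  North   204     A      886   2.0
Then the sum of column 'late': 4.0

4.0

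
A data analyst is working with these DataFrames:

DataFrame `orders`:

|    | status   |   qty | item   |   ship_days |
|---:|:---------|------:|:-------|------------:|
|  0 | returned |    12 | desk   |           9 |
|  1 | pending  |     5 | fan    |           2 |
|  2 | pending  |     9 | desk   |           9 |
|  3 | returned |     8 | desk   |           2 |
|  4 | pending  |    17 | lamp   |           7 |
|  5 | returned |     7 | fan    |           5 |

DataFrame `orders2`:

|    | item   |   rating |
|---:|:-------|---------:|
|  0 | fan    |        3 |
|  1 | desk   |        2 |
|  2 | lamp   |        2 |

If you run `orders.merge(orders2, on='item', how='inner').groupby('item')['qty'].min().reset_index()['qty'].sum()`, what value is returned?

merge on 'item' (how='inner') → 6 rows:
     status  qty  item  ship_days  rating
0  returned   12  desk          9       2
1   pending    5   fan          2       3
2   pending    9  desk          9       2
3  returned    8  desk          2       2
4   pending   17  lamp          7       2
5  returned    7   fan          5       3
group by item, min of qty:
item
desk     8
fan      5
lamp    17
Name: qty, dtype: int64
reset_index():
   item  qty
0  desk    8
1   fan    5
2  lamp   17
Finally, sum of column 'qty' = 30.

30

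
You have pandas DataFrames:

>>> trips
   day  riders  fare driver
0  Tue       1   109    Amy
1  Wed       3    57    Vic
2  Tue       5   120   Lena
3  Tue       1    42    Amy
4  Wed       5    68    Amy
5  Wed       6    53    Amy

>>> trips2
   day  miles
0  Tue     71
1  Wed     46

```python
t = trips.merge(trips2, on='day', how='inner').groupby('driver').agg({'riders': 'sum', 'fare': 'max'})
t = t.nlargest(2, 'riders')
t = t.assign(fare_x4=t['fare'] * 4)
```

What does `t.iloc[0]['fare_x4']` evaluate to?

436

merge on 'day' (how='inner') → 6 rows:
   day  riders  fare driver  miles
0  Tue       1   109    Amy     71
1  Wed       3    57    Vic     46
2  Tue       5   120   Lena     71
3  Tue       1    42    Amy     71
4  Wed       5    68    Amy     46
5  Wed       6    53    Amy     46
group by driver: sum(riders), max(fare):
        riders  fare
driver              
Amy         13   109
Lena         5   120
Vic          3    57
take 2 rows with largest riders:
        riders  fare
driver              
Amy         13   109
Lena         5   120
add column fare_x4 = t['fare'] * 4:
        riders  fare  fare_x4
driver                       
Amy         13   109      436
Lena         5   120      480
Then the value at position 0, column 'fare_x4': 436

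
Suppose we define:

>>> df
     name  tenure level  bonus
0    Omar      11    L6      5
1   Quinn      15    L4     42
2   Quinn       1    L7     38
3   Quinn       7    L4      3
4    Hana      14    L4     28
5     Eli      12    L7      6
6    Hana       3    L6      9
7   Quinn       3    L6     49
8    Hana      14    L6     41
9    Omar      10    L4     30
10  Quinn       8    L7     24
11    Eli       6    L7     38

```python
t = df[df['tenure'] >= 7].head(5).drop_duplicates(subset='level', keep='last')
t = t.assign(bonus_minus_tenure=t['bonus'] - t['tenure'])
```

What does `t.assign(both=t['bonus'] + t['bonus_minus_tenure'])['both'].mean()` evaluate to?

filter rows where tenure >= 7:
     name  tenure level  bonus
0    Omar      11    L6      5
1   Quinn      15    L4     42
3   Quinn       7    L4      3
4    Hana      14    L4     28
5     Eli      12    L7      6
8    Hana      14    L6     41
9    Omar      10    L4     30
10  Quinn       8    L7     24
take first 5 rows:
    name  tenure level  bonus
0   Omar      11    L6      5
1  Quinn      15    L4     42
3  Quinn       7    L4      3
4   Hana      14    L4     28
5    Eli      12    L7      6
drop duplicate level (keep=last):
   name  tenure level  bonus
0  Omar      11    L6      5
4  Hana      14    L4     28
5   Eli      12    L7      6
add column bonus_minus_tenure = t['bonus'] - t['tenure']:
   name  tenure level  bonus  bonus_minus_tenure
0  Omar      11    L6      5                  -6
4  Hana      14    L4     28                  14
5   Eli      12    L7      6                  -6
add column both = t['bonus'] + t['bonus_minus_tenure']:
   name  tenure level  bonus  bonus_minus_tenure  both
0  Omar      11    L6      5                  -6    -1
4  Hana      14    L4     28                  14    42
5   Eli      12    L7      6                  -6     0
Finally, mean of column 'both' = 13.6666666667.

13.6666666667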